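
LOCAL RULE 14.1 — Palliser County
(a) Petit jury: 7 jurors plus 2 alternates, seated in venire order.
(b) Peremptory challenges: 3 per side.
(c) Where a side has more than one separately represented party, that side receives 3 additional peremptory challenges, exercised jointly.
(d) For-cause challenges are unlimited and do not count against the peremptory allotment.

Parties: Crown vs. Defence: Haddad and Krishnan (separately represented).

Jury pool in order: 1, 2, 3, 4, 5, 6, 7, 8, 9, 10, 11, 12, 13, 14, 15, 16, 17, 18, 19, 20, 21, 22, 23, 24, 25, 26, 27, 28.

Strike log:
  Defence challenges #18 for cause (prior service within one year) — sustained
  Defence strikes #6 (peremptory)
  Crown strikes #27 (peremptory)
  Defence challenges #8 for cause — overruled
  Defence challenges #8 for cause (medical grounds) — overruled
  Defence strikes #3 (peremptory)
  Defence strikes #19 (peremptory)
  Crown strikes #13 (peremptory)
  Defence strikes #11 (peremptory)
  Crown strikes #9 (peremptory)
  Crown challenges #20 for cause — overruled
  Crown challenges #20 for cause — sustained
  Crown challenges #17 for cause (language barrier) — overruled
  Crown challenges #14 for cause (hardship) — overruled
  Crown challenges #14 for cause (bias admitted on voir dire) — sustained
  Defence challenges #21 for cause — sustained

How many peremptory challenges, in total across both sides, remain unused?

Crown allotment: 3. Defence allotment: 3 base + 3 multi-party = 6.
Crown peremptories used: #27, #13, #9 — 3 (for-cause on #20, #20, #17, #14, #14 don't count).
Defence peremptories used: #6, #3, #19, #11 — 4 (for-cause on #18, #8, #8, #21 don't count).
Remaining: (3 − 3) + (6 − 4) = 2.

2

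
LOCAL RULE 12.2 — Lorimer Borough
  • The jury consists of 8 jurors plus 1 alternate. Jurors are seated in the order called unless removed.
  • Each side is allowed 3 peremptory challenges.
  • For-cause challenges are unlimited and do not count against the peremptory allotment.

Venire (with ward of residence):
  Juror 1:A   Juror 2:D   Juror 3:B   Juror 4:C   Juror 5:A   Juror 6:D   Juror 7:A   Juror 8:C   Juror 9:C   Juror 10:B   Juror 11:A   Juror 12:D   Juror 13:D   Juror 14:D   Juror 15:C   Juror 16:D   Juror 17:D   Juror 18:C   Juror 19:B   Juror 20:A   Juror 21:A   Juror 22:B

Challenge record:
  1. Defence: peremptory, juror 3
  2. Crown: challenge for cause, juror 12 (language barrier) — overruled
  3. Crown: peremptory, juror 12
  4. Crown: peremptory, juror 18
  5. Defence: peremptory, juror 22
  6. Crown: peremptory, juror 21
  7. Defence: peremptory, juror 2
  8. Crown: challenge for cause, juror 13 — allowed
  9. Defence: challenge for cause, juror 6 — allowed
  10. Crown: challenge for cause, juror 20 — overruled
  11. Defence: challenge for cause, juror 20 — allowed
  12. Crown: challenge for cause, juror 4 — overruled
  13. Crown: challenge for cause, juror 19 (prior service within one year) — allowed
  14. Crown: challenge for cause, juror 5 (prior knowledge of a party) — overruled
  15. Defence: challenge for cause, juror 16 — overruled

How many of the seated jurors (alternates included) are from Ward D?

1

Removed: #2, #3, #6, #12, #13, #18, #19, #20, #21, #22.
Seated (9 incl. alternates): #1, #4, #5, #7, #8, #9, #10, #11, #14.
Of those, in Ward D: #14 → 1.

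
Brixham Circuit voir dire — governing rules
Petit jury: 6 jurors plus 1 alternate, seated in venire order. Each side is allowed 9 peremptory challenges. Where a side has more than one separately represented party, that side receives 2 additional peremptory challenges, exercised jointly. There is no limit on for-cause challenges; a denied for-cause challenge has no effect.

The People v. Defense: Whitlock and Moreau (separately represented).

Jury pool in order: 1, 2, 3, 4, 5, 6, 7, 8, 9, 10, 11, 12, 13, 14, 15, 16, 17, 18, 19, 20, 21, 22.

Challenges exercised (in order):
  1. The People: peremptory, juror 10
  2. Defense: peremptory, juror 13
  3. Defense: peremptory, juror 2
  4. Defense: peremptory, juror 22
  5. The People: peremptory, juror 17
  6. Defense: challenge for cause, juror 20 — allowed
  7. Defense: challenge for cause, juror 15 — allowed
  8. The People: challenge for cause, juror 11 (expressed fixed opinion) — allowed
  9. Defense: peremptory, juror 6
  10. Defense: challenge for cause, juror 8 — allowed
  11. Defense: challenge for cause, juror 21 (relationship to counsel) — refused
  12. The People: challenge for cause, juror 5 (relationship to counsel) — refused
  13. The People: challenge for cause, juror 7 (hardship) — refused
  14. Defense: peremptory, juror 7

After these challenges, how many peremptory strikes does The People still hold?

The People allotment: 9.
The People peremptories used: #10, #17 — 2 (for-cause on #11, #5, #7 don't count).
Remaining: 9 − 2 = 7.

7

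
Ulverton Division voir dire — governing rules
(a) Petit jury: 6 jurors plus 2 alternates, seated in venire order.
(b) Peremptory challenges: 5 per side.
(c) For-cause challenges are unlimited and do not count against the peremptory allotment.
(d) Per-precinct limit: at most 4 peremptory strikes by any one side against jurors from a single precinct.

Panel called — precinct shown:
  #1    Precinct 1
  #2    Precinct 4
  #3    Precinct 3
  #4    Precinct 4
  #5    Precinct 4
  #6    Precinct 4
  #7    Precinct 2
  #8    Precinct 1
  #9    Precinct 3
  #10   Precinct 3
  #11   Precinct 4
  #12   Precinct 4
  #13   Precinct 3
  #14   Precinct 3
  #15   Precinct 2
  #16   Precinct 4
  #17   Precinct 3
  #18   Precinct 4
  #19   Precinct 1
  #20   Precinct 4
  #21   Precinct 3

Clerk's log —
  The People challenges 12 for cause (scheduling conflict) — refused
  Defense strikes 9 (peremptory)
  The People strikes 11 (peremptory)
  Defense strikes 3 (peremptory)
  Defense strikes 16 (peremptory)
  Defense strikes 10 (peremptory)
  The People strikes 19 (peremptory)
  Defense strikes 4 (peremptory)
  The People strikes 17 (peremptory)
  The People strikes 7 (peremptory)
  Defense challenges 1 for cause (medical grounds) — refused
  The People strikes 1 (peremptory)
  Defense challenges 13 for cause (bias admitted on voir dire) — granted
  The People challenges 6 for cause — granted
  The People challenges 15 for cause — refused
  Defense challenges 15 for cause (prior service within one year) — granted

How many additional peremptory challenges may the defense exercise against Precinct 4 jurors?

0

Defense peremptories so far: #9, #3, #16, #10, #4 — 5 of 5 used, 0 left overall.
Against Precinct 4: #16, #4 — 2 used; per-precinct cap 4 leaves 2.
Binding limit: min(0, 2) = 0.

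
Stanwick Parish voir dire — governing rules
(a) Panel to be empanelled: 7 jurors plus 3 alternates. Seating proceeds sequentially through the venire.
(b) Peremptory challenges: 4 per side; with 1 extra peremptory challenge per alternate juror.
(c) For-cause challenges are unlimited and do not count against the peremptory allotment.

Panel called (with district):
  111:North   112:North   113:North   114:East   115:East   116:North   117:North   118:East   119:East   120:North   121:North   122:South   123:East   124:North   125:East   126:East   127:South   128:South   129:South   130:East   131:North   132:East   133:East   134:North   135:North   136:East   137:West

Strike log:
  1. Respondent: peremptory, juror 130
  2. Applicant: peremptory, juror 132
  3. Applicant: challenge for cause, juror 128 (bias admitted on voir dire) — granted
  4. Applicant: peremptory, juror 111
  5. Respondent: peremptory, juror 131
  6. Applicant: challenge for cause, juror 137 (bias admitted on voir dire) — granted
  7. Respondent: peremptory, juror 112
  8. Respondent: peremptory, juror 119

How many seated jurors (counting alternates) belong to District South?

Removed: #111, #112, #119, #128, #130, #131, #132, #137.
Seated (10 incl. alternates): #113, #114, #115, #116, #117, #118, #120, #121, #122, #123.
Of those, in District South: #122 → 1.

1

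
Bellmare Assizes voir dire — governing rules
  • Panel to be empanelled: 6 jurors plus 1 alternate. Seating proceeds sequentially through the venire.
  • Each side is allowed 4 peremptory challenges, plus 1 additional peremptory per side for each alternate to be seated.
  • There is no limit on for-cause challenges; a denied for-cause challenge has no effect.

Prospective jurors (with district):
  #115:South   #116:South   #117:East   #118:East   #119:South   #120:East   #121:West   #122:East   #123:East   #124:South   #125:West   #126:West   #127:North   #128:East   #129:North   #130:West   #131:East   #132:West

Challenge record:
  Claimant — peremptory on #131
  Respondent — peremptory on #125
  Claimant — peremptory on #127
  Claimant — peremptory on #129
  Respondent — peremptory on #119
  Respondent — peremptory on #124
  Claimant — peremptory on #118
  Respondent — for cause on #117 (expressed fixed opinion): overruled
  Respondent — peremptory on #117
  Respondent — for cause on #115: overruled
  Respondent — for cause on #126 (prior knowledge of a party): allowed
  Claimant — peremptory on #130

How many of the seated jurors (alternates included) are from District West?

Removed: #117, #118, #119, #124, #125, #126, #127, #129, #130, #131.
Seated (7 incl. alternates): #115, #116, #120, #121, #122, #123, #128.
Of those, in District West: #121 → 1.

1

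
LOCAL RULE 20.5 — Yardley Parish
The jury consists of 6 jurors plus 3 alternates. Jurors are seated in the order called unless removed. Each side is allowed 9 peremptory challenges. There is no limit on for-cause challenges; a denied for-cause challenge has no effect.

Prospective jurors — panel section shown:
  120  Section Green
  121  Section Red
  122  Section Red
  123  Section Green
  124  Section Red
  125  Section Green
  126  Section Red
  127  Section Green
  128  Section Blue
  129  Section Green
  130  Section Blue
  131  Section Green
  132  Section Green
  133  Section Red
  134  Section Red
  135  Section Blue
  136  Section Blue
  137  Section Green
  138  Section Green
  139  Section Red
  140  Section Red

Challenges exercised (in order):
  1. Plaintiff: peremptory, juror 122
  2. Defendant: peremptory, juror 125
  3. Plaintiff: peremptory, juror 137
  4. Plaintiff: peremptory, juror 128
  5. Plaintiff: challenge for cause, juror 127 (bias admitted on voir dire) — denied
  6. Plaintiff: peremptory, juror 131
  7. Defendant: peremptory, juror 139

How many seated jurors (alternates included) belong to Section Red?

Removed: #122, #125, #128, #131, #137, #139.
Seated (9 incl. alternates): #120, #121, #123, #124, #126, #127, #129, #130, #132.
Of those, in Section Red: #121, #124, #126 → 3.

3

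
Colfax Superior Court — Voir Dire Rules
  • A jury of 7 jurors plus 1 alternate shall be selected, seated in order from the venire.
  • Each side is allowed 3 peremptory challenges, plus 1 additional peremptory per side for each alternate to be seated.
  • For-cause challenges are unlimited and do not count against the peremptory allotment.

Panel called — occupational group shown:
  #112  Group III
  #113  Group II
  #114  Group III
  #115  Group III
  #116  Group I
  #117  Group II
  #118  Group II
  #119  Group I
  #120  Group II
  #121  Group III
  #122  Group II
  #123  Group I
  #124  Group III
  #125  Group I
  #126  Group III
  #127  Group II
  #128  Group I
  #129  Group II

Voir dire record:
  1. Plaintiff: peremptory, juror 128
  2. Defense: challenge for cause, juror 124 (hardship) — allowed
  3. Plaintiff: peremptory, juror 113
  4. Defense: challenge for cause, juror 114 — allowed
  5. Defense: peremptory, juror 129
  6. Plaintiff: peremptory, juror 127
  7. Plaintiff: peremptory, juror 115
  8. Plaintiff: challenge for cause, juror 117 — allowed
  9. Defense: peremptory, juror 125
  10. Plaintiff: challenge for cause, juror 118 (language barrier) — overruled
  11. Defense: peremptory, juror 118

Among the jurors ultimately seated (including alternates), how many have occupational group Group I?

3

Removed: #113, #114, #115, #117, #118, #124, #125, #127, #128, #129.
Seated (8 incl. alternates): #112, #116, #119, #120, #121, #122, #123, #126.
Of those, in Group I: #116, #119, #123 → 3.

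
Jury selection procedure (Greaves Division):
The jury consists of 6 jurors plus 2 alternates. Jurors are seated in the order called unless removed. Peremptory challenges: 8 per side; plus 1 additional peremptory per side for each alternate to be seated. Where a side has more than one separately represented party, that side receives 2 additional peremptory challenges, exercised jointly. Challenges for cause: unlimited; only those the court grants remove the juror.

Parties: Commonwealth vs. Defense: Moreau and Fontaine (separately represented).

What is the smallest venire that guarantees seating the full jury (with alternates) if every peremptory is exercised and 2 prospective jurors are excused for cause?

32

Seats to fill: 6 + 2 alternates = 8.
Peremptories — Commonwealth: 8 + 1×2 = 10; Defense: 8 + 1×2 + 2 = 12; total 22.
For-cause removals: 2.
Minimum venire: 8 + 22 + 2 = 32.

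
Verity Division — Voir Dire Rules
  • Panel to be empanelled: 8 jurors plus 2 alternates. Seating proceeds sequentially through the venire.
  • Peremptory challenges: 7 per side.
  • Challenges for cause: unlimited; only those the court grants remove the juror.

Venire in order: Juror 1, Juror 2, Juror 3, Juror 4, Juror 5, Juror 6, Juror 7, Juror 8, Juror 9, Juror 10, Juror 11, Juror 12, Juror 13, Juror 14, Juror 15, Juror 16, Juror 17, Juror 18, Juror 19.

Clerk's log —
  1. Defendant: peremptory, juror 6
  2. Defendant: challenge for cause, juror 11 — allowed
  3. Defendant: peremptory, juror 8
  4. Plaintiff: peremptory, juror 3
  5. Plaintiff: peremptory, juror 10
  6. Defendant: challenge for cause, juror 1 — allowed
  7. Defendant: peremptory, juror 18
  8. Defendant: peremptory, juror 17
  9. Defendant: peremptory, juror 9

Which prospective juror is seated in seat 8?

Removed: #1, #3, #6, #8, #9, #10, #11, #17, #18.
Filling seats in venire order through position 8: #2, #4, #5, #7, #12, #13, #14, #15.
So seat 8 is #15.

15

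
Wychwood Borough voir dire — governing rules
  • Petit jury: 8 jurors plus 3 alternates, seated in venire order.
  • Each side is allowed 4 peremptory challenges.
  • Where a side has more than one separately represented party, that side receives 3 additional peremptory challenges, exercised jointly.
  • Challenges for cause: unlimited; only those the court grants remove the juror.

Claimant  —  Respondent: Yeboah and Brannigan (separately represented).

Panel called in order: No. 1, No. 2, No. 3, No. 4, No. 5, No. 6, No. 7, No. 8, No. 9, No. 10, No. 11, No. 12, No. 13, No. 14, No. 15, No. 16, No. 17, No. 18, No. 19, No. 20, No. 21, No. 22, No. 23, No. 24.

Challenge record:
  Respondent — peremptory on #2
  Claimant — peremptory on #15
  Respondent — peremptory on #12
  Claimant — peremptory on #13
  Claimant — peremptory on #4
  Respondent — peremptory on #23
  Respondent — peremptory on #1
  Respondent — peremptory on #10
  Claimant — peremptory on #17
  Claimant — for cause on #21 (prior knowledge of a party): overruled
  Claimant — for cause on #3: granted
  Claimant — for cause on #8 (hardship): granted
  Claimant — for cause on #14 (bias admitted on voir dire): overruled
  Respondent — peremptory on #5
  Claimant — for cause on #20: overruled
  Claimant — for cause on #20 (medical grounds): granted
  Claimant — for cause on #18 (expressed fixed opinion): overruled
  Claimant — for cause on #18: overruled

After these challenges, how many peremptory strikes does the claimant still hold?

Claimant allotment: 4.
Claimant peremptories used: #15, #13, #4, #17 — 4 (for-cause on #21, #3, #8, #14, #20, #20, #18, #18 don't count).
Remaining: 4 − 4 = 0.

0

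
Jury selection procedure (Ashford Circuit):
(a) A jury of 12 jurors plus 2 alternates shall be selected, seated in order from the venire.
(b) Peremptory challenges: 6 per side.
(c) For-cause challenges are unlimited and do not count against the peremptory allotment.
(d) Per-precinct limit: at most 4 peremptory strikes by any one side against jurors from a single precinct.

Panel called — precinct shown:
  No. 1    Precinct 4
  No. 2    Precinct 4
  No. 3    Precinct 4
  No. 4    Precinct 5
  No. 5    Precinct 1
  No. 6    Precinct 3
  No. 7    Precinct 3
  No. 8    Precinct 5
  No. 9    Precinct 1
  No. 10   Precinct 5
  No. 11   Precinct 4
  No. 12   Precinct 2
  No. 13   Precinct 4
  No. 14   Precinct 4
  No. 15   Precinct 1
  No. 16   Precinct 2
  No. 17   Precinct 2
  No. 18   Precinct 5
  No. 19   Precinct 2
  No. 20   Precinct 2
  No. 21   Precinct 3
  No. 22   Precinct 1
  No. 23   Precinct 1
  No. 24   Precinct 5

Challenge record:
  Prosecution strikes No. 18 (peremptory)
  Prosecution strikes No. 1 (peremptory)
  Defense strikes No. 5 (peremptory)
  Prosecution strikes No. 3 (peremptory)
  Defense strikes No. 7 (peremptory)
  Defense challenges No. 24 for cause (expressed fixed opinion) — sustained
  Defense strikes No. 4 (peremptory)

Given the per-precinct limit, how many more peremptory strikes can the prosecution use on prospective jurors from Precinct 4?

2

Prosecution peremptories so far: #18, #1, #3 — 3 of 6 used, 3 left overall.
Against Precinct 4: #1, #3 — 2 used; per-precinct cap 4 leaves 2.
Binding limit: min(3, 2) = 2.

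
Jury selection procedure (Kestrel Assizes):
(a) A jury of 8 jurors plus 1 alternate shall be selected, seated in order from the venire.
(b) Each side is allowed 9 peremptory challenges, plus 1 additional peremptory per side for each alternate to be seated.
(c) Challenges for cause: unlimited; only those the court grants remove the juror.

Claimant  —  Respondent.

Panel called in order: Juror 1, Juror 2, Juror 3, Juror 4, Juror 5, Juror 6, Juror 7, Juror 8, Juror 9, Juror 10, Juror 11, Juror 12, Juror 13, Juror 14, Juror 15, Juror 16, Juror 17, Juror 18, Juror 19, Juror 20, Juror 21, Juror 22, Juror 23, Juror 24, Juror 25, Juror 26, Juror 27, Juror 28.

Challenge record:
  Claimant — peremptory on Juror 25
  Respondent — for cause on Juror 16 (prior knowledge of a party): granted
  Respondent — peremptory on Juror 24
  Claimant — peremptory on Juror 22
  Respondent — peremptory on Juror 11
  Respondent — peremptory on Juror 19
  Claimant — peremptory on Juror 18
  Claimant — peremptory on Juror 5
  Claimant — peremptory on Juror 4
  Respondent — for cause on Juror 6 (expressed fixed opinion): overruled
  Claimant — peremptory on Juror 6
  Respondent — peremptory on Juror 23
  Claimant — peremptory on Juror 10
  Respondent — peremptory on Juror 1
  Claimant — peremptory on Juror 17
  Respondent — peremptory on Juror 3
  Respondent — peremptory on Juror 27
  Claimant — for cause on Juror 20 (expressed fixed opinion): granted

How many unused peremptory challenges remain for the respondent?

3

Respondent allotment: 9 base + 1 × 1 alternate = 10.
Respondent peremptories used: #24, #11, #19, #23, #1, #3, #27 — 7 (for-cause on #16, #6 don't count).
Remaining: 10 − 7 = 3.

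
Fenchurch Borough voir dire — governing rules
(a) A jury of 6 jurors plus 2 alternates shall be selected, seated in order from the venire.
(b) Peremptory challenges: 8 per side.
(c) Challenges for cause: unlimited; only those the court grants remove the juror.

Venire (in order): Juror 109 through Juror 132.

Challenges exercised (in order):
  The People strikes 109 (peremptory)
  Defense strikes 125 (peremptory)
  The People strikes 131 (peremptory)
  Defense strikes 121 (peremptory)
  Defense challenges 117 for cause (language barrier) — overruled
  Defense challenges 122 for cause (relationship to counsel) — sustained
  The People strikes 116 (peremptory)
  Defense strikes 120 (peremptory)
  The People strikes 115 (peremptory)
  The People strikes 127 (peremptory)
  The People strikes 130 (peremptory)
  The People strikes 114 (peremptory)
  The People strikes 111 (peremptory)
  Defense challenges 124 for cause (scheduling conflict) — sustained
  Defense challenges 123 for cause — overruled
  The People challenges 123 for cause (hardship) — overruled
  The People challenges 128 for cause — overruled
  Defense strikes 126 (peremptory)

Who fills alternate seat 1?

123

Removed: #109, #111, #114, #115, #116, #120, #121, #122, #124, #125, #126, #127, #130, #131. (#117, #123, #128 stay — for-cause denied.)
Seating in order: seats 1–6 → #110, #112, #113, #117, #118, #119; alternates → #123, #128.
So alternate 1 is #123.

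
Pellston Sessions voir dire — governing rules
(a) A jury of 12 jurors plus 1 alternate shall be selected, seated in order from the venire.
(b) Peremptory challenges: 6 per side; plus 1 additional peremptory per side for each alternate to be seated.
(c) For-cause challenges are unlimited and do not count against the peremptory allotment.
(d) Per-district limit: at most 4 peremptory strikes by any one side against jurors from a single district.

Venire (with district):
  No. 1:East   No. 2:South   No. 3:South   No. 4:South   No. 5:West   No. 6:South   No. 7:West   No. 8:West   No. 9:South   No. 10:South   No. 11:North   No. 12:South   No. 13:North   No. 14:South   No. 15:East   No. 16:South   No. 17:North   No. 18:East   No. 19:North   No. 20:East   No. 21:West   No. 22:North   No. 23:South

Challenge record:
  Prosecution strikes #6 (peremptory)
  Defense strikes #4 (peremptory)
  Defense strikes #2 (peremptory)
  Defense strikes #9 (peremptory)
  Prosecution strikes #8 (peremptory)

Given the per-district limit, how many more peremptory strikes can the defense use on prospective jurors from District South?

1

Defense peremptories so far: #4, #2, #9 — 3 of 7 used, 4 left overall.
Against District South: #4, #2, #9 — 3 used; per-district cap 4 leaves 1.
Binding limit: min(4, 1) = 1.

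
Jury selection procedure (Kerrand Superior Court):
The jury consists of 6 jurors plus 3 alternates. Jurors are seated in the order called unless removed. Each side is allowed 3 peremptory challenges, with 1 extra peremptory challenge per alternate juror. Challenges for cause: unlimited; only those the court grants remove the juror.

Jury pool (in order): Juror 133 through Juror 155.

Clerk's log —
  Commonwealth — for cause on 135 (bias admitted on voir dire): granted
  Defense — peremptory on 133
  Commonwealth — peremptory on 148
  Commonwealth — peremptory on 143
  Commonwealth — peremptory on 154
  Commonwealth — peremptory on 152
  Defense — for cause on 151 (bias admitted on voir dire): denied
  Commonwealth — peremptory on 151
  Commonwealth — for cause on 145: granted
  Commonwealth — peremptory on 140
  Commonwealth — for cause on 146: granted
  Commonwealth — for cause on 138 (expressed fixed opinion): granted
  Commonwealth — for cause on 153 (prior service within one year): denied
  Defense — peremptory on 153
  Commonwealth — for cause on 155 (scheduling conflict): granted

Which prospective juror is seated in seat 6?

142

Removed: #133, #135, #138, #140, #143, #145, #146, #148, #151, #152, #153, #154, #155.
Seating in order: seats 1–6 → #134, #136, #137, #139, #141, #142; alternates → #144, #147, #149.
So seat 6 is #142.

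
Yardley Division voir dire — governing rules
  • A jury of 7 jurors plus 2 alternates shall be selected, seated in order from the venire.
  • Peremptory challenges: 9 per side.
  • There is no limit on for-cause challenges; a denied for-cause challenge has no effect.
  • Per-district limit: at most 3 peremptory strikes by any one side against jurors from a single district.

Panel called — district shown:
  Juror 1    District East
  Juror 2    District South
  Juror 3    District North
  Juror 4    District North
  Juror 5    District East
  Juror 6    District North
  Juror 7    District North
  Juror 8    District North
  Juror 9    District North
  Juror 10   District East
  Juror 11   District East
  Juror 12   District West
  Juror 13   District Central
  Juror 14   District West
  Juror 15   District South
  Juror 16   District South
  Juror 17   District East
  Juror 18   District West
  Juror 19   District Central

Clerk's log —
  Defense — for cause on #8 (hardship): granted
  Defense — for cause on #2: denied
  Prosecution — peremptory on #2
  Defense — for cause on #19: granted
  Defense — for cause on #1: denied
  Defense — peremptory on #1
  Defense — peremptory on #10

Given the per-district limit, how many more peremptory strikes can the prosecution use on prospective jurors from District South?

2

Prosecution peremptories so far: #2 — 1 of 9 used, 8 left overall.
Against District South: #2 — 1 used; per-district cap 3 leaves 2.
Binding limit: min(8, 2) = 2.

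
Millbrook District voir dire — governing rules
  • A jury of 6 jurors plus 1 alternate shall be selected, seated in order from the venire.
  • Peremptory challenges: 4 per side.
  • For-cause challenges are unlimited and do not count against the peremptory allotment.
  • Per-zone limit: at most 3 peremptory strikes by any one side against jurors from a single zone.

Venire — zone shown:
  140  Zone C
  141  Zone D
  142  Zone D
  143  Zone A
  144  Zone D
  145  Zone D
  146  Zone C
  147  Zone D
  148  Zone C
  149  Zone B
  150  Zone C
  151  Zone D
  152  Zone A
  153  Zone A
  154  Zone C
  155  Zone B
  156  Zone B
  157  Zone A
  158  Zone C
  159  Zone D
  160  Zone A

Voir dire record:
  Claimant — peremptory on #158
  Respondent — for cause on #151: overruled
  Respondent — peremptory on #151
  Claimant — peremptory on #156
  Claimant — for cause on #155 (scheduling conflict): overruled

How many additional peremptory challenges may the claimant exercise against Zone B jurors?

Claimant peremptories so far: #158, #156 — 2 of 4 used, 2 left overall.
Against Zone B: #156 — 1 used; per-zone cap 3 leaves 2.
Binding limit: min(2, 2) = 2.

2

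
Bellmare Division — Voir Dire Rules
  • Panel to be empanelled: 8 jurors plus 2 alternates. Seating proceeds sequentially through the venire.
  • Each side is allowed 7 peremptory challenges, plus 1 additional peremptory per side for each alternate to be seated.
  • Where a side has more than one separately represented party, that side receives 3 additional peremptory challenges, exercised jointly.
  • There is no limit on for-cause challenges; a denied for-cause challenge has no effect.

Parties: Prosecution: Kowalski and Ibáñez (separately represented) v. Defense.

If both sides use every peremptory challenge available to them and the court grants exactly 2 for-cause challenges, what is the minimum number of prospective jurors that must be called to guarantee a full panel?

33

Seats to fill: 8 + 2 alternates = 10.
Peremptories — Prosecution: 7 + 1×2 + 3 = 12; Defense: 7 + 1×2 = 9; total 21.
For-cause removals: 2.
Minimum venire: 10 + 21 + 2 = 33.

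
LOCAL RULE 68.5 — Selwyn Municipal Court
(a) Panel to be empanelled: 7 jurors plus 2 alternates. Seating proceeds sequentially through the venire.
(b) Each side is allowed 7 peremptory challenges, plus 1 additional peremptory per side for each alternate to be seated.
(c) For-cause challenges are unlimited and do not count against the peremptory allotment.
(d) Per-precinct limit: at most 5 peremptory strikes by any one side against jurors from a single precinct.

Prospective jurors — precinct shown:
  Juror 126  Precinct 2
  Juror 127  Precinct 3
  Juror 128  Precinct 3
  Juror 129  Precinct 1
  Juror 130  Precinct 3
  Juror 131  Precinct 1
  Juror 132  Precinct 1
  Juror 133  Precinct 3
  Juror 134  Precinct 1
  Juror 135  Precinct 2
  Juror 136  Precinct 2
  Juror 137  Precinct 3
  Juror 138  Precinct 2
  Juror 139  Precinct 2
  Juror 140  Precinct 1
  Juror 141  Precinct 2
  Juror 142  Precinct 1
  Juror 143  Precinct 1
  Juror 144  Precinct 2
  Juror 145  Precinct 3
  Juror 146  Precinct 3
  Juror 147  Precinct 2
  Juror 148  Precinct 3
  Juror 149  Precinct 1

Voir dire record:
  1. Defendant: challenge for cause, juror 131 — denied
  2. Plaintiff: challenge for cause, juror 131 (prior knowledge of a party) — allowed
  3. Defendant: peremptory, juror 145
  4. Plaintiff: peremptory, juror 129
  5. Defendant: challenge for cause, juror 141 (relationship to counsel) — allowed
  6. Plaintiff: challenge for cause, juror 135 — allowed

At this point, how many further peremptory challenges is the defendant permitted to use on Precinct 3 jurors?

Defendant peremptories so far: #145 — 1 of 9 used, 8 left overall.
Against Precinct 3: #145 — 1 used; per-precinct cap 5 leaves 4.
Binding limit: min(8, 4) = 4.

4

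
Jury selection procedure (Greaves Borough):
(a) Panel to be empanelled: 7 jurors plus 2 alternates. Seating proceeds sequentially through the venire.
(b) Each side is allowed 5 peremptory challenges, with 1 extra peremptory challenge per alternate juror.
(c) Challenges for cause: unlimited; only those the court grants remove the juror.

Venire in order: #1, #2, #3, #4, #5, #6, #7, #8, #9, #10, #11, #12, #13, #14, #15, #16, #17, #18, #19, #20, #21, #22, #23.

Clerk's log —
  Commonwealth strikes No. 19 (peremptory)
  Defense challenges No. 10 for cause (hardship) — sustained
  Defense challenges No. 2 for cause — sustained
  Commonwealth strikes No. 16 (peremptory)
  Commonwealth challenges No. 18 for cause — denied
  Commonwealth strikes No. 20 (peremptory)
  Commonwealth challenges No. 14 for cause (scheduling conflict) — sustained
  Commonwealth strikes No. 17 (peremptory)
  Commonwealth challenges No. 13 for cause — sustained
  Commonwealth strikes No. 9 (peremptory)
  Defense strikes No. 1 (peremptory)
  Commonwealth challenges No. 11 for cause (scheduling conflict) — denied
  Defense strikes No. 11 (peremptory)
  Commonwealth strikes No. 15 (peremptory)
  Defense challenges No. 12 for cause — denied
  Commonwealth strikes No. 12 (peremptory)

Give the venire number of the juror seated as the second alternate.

22

Removed: #1, #2, #9, #10, #11, #12, #13, #14, #15, #16, #17, #19, #20. (#18 stays — for-cause denied.)
Seating in order: seats 1–7 → #3, #4, #5, #6, #7, #8, #18; alternates → #21, #22.
So alternate 2 is #22.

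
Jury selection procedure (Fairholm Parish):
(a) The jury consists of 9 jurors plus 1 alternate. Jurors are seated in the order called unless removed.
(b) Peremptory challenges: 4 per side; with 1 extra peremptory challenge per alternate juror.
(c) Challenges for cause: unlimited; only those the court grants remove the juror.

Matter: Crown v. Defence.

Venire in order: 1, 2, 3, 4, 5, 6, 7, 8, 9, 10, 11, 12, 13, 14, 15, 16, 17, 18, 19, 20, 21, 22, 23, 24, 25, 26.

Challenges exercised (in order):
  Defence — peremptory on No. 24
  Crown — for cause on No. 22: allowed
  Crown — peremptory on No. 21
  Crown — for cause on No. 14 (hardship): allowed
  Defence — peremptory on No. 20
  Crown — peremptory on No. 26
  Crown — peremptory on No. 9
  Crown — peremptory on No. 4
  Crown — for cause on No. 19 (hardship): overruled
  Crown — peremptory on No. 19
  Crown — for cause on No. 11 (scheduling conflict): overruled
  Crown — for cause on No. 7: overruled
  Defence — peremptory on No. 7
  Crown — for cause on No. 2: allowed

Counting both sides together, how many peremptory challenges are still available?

2

Crown allotment: 4 base + 1 × 1 alternate = 5. Defence allotment: 4 base + 1 × 1 alternate = 5.
Crown peremptories used: #21, #26, #9, #4, #19 — 5 (for-cause on #22, #14, #19, #11, #7, #2 don't count).
Defence peremptories used: #24, #20, #7 — 3.
Remaining: (5 − 5) + (5 − 3) = 2.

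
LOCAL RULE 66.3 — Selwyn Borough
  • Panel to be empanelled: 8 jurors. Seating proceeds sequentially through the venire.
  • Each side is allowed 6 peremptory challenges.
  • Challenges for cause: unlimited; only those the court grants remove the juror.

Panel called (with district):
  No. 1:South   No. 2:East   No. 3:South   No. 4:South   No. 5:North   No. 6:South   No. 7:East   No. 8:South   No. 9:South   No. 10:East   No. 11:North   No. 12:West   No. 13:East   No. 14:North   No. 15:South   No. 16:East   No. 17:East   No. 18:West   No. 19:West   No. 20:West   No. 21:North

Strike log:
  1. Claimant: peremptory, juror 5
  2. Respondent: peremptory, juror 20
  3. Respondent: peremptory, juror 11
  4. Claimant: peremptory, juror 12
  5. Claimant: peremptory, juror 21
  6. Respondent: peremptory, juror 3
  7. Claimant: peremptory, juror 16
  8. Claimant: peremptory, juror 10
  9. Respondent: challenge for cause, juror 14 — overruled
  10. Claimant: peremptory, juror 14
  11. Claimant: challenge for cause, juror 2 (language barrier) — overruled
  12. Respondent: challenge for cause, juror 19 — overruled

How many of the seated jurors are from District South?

5

Removed: #3, #5, #10, #11, #12, #14, #16, #20, #21.
Seated jurors 1–8: #1, #2, #4, #6, #7, #8, #9, #13.
Of those, in District South: #1, #4, #6, #8, #9 → 5.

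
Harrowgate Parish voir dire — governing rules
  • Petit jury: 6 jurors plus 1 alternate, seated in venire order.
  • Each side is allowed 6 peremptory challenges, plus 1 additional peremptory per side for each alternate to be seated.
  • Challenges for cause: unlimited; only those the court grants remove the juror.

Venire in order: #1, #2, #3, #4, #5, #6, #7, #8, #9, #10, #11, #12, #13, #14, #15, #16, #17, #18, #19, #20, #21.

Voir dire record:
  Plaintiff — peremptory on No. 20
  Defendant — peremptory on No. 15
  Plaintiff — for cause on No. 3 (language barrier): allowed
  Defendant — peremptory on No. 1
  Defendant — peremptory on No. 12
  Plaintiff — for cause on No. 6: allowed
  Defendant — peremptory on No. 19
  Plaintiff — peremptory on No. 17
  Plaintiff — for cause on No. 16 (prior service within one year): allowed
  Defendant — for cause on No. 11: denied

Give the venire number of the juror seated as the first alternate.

Removed: #1, #3, #6, #12, #15, #16, #17, #19, #20. (#11 stays — for-cause denied.)
Filling seats in venire order through position 7: #2, #4, #5, #7, #8, #9, #10.
So alternate 1 is #10.

10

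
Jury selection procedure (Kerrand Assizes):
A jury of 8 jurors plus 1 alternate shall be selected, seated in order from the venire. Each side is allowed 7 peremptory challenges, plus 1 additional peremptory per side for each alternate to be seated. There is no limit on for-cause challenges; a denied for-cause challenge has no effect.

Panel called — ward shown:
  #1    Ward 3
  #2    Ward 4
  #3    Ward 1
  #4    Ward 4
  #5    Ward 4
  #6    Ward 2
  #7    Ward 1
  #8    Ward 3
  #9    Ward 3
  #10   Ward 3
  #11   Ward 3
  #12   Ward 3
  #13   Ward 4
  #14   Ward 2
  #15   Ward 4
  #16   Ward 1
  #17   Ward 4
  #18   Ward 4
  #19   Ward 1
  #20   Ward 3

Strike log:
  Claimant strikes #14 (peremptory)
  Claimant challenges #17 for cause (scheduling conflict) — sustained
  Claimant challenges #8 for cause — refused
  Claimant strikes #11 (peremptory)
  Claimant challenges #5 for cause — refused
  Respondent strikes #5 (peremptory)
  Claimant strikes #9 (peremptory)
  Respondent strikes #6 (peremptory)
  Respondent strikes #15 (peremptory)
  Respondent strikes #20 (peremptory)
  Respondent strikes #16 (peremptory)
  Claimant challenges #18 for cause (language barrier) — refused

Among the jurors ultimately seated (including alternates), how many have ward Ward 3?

Removed: #5, #6, #9, #11, #14, #15, #16, #17, #20.
Seated (9 incl. alternates): #1, #2, #3, #4, #7, #8, #10, #12, #13.
Of those, in Ward 3: #1, #8, #10, #12 → 4.

4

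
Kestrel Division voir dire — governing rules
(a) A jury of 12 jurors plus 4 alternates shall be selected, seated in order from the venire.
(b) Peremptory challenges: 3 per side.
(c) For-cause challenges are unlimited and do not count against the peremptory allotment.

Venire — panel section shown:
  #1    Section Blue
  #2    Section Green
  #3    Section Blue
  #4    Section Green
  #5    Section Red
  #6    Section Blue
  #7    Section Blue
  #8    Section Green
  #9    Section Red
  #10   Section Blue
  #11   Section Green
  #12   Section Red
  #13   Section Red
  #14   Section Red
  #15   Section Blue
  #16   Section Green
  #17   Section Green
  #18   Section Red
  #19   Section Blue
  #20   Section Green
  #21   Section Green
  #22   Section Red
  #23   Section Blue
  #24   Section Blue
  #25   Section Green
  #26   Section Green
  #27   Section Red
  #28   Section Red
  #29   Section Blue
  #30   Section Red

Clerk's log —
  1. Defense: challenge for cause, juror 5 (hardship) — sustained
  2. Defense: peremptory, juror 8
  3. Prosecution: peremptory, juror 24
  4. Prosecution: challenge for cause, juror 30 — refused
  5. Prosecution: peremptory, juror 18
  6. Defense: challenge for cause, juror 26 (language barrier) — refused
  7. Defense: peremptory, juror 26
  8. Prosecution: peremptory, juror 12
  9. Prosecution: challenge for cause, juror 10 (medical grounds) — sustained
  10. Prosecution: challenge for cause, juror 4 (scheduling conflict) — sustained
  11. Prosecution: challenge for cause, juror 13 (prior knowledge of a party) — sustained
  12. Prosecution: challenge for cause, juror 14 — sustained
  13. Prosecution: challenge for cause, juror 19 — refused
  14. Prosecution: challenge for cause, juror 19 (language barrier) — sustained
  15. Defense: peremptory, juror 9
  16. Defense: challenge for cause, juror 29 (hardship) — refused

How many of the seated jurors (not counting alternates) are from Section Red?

Removed: #4, #5, #8, #9, #10, #12, #13, #14, #18, #19, #24, #26.
Seated jurors 1–12: #1, #2, #3, #6, #7, #11, #15, #16, #17, #20, #21, #22 (alternates #23, #25, #27, #28 not counted).
Of those, in Section Red: #22 → 1.

1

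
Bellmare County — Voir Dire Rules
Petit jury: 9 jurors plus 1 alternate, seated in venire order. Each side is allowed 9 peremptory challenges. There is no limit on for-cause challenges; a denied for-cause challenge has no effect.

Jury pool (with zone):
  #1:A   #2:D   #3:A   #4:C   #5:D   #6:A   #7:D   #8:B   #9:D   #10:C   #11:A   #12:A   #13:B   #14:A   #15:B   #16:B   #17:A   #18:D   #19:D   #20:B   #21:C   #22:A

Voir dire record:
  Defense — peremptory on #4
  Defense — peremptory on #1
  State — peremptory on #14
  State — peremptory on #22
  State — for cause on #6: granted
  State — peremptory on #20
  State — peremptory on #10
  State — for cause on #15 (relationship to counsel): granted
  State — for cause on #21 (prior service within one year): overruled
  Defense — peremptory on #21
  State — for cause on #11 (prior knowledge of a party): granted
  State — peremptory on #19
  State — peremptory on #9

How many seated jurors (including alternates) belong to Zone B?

Removed: #1, #4, #6, #9, #10, #11, #14, #15, #19, #20, #21, #22.
Seated (10 incl. alternates): #2, #3, #5, #7, #8, #12, #13, #16, #17, #18.
Of those, in Zone B: #8, #13, #16 → 3.

3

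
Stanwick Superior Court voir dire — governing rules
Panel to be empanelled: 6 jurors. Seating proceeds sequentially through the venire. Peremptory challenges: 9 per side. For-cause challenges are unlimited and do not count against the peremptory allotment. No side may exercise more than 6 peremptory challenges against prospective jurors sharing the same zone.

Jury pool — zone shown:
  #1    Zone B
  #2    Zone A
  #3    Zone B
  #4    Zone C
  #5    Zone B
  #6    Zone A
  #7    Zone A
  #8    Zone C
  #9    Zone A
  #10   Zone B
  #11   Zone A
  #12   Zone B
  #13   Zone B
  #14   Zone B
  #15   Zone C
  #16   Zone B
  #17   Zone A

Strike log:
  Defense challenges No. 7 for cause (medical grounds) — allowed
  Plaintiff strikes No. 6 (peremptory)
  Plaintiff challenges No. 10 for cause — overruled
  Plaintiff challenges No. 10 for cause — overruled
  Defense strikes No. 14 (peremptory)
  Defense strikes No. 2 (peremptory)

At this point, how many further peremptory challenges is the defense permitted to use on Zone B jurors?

Defense peremptories so far: #14, #2 — 2 of 9 used, 7 left overall.
Against Zone B: #14 — 1 used; per-zone cap 6 leaves 5.
Binding limit: min(7, 5) = 5.

5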